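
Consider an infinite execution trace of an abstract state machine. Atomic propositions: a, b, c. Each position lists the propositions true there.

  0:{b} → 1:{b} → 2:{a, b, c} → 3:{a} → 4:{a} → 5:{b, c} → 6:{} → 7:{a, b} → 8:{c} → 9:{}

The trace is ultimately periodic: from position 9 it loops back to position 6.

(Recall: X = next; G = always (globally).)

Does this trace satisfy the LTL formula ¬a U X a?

Yes

Walking from position 0: X a first holds at position 1, and ¬a holds at every earlier position along the way, so ¬a U X a holds.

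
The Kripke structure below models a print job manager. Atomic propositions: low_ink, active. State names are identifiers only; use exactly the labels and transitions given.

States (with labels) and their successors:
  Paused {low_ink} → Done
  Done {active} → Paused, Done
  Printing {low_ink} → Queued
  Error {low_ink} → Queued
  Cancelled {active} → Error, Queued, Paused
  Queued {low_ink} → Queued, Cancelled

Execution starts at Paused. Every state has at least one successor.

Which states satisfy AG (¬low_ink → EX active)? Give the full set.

States satisfying ¬low_ink → EX active: {Paused, Done, Printing, Error, Queued}.
States satisfying AG (¬low_ink → EX active): {Paused, Done}.

{Paused, Done}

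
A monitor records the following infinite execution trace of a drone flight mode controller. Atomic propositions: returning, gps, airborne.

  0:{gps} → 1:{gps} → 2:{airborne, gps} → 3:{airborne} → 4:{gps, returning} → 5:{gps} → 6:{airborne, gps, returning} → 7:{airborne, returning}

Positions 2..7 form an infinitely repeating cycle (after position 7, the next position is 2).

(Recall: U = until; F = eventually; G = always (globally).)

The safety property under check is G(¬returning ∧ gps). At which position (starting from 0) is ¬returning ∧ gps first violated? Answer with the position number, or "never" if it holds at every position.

Check ¬returning ∧ gps at each position in order: 0 ✓, 1 ✓, 2 ✓.
At position 3 the labels are {airborne}, so ¬returning ∧ gps is false there. This is the first violation.

3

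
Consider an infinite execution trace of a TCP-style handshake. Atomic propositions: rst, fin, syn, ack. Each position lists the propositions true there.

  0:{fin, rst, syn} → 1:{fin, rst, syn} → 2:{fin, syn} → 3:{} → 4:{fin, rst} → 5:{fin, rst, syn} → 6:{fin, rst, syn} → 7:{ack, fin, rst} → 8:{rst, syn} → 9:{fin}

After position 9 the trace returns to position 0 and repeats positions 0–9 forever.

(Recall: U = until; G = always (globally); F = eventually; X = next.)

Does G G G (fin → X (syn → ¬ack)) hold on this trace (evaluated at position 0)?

Satisfied

G G (fin → X (syn → ¬ack)) holds at every position 0..9, and those are all positions ever visited, so G G G (fin → X (syn → ¬ack)) holds.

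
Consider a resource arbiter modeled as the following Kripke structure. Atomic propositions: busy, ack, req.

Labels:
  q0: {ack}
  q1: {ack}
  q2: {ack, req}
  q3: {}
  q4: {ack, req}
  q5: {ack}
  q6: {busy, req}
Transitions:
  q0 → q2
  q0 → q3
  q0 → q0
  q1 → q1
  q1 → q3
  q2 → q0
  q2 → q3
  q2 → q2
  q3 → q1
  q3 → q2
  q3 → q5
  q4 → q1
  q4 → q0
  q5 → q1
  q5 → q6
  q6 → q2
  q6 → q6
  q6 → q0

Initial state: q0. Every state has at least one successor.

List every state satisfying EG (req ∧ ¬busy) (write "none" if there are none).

States satisfying req ∧ ¬busy: {q2, q4}.
States satisfying EG (req ∧ ¬busy): {q2}.

{q2}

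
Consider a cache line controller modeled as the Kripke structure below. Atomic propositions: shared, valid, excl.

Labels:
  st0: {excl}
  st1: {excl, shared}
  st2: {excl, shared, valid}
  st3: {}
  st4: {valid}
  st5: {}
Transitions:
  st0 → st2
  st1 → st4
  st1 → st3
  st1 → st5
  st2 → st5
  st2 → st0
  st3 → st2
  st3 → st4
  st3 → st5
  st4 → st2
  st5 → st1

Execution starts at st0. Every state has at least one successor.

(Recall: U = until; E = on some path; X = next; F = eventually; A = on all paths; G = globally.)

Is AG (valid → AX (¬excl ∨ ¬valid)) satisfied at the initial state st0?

States satisfying valid → AX (¬excl ∨ ¬valid): {st0, st1, st2, st3, st5}.
States satisfying AG (valid → AX (¬excl ∨ ¬valid)): ∅.
st4 is reachable from st0 and violates valid → AX (¬excl ∨ ¬valid), so AG fails at st0.
st0 ∉ Sat(AG (valid → AX (¬excl ∨ ¬valid))).

Does not hold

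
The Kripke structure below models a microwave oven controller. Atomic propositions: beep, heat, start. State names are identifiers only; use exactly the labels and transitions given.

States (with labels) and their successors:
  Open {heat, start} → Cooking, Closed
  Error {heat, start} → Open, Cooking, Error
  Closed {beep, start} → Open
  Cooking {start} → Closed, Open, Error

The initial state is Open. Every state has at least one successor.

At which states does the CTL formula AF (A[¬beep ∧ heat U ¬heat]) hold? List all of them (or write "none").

States satisfying A[¬beep ∧ heat U ¬heat]: {Open, Closed, Cooking}.
States satisfying AF (A[¬beep ∧ heat U ¬heat]): {Open, Closed, Cooking}.

{Open, Closed, Cooking}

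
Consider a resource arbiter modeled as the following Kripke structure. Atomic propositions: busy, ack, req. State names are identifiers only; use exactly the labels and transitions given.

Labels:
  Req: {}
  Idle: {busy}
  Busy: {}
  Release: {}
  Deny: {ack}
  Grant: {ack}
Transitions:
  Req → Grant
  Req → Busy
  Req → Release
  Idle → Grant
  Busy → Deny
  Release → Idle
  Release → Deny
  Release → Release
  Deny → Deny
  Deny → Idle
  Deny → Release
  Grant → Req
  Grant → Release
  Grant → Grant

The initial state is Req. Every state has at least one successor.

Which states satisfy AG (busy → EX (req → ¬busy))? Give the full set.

States satisfying busy → EX (req → ¬busy): {Req, Idle, Busy, Release, Deny, Grant}.
States satisfying AG (busy → EX (req → ¬busy)): {Req, Idle, Busy, Release, Deny, Grant}.

{Req, Idle, Busy, Release, Deny, Grant}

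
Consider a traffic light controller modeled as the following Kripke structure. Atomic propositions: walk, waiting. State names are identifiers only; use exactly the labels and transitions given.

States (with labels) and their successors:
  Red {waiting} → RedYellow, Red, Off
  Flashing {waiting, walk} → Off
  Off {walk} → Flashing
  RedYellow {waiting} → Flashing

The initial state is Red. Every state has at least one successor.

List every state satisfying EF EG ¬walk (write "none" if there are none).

States satisfying EG ¬walk: {Red}.
States satisfying EF EG ¬walk: {Red}.

{Red}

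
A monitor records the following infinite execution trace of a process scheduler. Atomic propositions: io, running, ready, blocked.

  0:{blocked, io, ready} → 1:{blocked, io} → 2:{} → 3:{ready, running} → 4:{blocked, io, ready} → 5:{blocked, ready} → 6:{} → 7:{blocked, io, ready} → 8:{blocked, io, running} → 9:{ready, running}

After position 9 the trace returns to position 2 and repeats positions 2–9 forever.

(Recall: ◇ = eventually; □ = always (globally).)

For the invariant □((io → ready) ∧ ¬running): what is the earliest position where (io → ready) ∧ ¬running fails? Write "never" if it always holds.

1

Check (io → ready) ∧ ¬running at each position in order: 0 ✓.
At position 1 the labels are {blocked, io}, so (io → ready) ∧ ¬running is false there. This is the first violation.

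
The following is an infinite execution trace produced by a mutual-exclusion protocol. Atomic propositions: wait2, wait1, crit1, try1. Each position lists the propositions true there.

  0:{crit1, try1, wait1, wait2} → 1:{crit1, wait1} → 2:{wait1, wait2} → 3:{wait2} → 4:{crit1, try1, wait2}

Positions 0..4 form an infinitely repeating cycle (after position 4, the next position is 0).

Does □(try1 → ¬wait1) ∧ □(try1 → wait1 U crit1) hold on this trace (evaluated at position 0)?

Does not hold

try1 → ¬wait1 must hold at every position from 0 onward. It fails at position 0, so □(try1 → ¬wait1) is false.
Positions where try1 holds: 0, 4.
Check ¬wait1 at each: 0→fails, 4→ok.
try1 → wait1 U crit1 holds at every position 0..4, and those are all positions ever visited, so □(try1 → wait1 U crit1) holds.
Positions where try1 holds: 0, 4.
Check wait1 U crit1 at each: 0→ok, 4→ok.
At position 0: □(try1 → ¬wait1) is false; □(try1 → wait1 U crit1) is true; so □(try1 → ¬wait1) ∧ □(try1 → wait1 U crit1) is false.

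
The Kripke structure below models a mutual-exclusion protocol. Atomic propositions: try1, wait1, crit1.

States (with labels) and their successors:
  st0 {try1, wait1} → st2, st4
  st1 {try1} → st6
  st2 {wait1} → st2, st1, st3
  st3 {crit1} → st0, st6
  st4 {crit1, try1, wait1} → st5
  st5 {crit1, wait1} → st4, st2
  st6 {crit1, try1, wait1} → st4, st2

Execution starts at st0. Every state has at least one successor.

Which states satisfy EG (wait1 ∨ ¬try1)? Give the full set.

States satisfying wait1 ∨ ¬try1: {st0, st2, st3, st4, st5, st6}.
States satisfying EG (wait1 ∨ ¬try1): {st0, st2, st3, st4, st5, st6}.

{st0, st2, st3, st4, st5, st6}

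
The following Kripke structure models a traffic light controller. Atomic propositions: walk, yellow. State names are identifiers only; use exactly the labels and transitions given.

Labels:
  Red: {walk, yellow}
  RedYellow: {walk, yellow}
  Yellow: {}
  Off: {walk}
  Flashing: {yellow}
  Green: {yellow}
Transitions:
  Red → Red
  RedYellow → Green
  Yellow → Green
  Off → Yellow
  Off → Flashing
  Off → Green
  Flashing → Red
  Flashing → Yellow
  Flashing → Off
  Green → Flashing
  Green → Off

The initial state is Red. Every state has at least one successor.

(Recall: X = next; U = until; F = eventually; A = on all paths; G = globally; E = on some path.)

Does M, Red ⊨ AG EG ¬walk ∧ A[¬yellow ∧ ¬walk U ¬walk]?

Does not hold

States satisfying EG ¬walk: {Yellow, Flashing, Green}.
States satisfying AG EG ¬walk: ∅.
States satisfying ¬yellow ∧ ¬walk: {Yellow}.
States satisfying ¬walk: {Yellow, Flashing, Green}.
States satisfying A[¬yellow ∧ ¬walk U ¬walk]: {Yellow, Flashing, Green}.
States satisfying AG EG ¬walk ∧ A[¬yellow ∧ ¬walk U ¬walk]: ∅.
Red ∉ Sat(AG EG ¬walk ∧ A[¬yellow ∧ ¬walk U ¬walk]).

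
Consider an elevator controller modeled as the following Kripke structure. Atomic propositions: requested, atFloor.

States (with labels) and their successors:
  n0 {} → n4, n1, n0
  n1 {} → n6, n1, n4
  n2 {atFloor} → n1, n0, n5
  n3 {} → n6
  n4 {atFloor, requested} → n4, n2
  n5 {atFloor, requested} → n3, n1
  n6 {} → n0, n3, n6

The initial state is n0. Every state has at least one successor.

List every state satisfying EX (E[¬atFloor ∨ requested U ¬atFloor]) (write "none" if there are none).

{n0, n1, n2, n3, n5, n6}

States satisfying E[¬atFloor ∨ requested U ¬atFloor]: {n0, n1, n3, n5, n6}.
States satisfying EX (E[¬atFloor ∨ requested U ¬atFloor]): {n0, n1, n2, n3, n5, n6}.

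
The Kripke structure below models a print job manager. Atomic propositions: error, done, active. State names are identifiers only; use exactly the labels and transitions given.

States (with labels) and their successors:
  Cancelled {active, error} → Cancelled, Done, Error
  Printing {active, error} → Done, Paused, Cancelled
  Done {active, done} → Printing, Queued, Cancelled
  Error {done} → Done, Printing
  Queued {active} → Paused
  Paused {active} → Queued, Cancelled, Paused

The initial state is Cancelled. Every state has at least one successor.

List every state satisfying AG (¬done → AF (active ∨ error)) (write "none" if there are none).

States satisfying ¬done → AF (active ∨ error): {Cancelled, Printing, Done, Error, Queued, Paused}.
States satisfying AG (¬done → AF (active ∨ error)): {Cancelled, Printing, Done, Error, Queued, Paused}.

{Cancelled, Printing, Done, Error, Queued, Paused}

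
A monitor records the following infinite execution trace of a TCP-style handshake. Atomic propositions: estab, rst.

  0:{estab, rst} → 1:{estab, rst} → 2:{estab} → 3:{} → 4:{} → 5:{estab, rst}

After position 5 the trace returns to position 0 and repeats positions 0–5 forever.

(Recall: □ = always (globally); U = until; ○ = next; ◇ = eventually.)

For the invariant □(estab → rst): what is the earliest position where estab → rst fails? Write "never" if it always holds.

Check estab → rst at each position in order: 0 ✓, 1 ✓.
At position 2 the labels are {estab}, so estab → rst is false there. This is the first violation.

2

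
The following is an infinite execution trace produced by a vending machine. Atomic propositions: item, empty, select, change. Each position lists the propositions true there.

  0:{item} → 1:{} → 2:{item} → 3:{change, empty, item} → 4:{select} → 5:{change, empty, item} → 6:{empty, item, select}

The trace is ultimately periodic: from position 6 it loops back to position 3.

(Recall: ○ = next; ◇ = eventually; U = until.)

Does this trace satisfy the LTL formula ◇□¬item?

Violated

□¬item is false at every position 0..6, so it never becomes true and ◇□¬item fails.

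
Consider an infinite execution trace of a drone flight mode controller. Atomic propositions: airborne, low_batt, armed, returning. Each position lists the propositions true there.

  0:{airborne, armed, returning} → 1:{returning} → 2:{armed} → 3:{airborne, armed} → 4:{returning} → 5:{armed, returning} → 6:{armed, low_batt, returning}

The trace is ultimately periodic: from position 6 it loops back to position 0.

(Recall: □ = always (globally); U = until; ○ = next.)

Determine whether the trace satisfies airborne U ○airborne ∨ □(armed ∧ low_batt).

Does not hold

Walking from position 0: at position 1, ○airborne has not yet held and airborne fails, so airborne U ○airborne is false.
armed ∧ low_batt must hold at every position from 0 onward. It fails at position 0, so □(armed ∧ low_batt) is false.
At position 0: airborne U ○airborne is false; □(armed ∧ low_batt) is false; so airborne U ○airborne ∨ □(armed ∧ low_batt) is false.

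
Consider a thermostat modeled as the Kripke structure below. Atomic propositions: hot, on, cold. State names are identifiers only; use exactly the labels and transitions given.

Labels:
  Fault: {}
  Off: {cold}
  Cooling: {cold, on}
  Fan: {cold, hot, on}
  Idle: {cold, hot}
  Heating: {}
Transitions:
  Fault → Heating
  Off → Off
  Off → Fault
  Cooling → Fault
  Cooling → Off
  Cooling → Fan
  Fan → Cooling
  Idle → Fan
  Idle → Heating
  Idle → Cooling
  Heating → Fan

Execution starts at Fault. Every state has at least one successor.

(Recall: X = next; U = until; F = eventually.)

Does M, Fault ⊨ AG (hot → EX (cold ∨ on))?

Satisfied

States satisfying hot → EX (cold ∨ on): {Fault, Off, Cooling, Fan, Idle, Heating}.
States satisfying AG (hot → EX (cold ∨ on)): {Fault, Off, Cooling, Fan, Idle, Heating}.
Every state reachable from Fault satisfies hot → EX (cold ∨ on).
Fault ∈ Sat(AG (hot → EX (cold ∨ on))).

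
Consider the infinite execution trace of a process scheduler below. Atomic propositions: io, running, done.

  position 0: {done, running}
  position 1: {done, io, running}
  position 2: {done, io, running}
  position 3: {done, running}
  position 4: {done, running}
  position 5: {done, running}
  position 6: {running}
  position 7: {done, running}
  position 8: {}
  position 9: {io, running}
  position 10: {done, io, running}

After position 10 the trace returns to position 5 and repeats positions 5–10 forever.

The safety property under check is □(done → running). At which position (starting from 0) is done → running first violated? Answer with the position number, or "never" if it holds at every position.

done → running holds at every position 0..10, and those are all the positions the trace ever visits, so the invariant □(done → running) is never violated.

never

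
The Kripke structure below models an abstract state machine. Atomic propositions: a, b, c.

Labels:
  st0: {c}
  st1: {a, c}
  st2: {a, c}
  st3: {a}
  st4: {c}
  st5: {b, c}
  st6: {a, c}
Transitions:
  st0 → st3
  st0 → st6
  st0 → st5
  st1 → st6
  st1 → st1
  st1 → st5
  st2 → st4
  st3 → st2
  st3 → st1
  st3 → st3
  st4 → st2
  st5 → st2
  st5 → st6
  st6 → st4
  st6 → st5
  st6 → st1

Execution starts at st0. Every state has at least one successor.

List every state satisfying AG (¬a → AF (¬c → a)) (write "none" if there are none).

States satisfying ¬a → AF (¬c → a): {st0, st1, st2, st3, st4, st5, st6}.
States satisfying AG (¬a → AF (¬c → a)): {st0, st1, st2, st3, st4, st5, st6}.

{st0, st1, st2, st3, st4, st5, st6}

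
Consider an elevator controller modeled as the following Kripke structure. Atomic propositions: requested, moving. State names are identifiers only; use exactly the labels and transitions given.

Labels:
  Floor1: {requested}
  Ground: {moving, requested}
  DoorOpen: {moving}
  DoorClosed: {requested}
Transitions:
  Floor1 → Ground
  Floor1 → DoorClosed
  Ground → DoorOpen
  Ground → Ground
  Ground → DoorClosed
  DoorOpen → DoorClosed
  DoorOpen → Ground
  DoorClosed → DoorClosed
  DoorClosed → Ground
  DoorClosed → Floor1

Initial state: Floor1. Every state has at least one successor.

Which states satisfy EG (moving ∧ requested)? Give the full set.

States satisfying moving ∧ requested: {Ground}.
States satisfying EG (moving ∧ requested): {Ground}.

{Ground}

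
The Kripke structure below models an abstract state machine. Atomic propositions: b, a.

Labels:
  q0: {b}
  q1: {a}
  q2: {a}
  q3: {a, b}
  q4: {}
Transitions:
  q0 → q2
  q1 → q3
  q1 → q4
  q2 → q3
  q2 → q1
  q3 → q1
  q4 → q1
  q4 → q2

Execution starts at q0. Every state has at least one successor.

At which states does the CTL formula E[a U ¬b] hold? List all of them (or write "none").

{q1, q2, q3, q4}

States satisfying a: {q1, q2, q3}.
States satisfying ¬b: {q1, q2, q4}.
States satisfying E[a U ¬b]: {q1, q2, q3, q4}.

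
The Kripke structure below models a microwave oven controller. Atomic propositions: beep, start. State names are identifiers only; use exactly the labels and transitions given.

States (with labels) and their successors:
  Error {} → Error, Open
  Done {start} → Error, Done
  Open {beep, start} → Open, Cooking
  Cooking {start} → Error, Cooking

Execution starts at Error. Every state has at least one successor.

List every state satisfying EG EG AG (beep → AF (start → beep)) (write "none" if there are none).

States satisfying EG AG (beep → AF (start → beep)): {Error, Done, Open, Cooking}.
States satisfying EG EG AG (beep → AF (start → beep)): {Error, Done, Open, Cooking}.

{Error, Done, Open, Cooking}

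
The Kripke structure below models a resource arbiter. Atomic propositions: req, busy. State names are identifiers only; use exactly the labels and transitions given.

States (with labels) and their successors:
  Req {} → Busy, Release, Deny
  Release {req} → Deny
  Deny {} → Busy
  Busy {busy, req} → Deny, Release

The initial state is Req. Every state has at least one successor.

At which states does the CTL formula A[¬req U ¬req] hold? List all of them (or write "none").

{Req, Deny}

States satisfying ¬req: {Req, Deny}.
States satisfying A[¬req U ¬req]: {Req, Deny}.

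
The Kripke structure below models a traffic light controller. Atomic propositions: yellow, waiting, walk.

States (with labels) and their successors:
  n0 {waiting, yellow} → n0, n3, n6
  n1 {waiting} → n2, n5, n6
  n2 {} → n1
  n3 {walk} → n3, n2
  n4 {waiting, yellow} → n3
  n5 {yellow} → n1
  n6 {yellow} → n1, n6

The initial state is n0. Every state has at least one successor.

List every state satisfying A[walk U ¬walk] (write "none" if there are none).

States satisfying walk: {n3}.
States satisfying ¬walk: {n0, n1, n2, n4, n5, n6}.
States satisfying A[walk U ¬walk]: {n0, n1, n2, n4, n5, n6}.

{n0, n1, n2, n4, n5, n6}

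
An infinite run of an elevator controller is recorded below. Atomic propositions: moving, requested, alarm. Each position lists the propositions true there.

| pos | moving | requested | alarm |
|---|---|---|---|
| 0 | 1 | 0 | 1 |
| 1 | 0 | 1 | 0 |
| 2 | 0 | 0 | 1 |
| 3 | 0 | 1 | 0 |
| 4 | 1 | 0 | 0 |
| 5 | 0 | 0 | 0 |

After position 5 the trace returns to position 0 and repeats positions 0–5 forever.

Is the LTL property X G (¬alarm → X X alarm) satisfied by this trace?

The position after 0 is 1; G (¬alarm → X X alarm) is false there.

Does not hold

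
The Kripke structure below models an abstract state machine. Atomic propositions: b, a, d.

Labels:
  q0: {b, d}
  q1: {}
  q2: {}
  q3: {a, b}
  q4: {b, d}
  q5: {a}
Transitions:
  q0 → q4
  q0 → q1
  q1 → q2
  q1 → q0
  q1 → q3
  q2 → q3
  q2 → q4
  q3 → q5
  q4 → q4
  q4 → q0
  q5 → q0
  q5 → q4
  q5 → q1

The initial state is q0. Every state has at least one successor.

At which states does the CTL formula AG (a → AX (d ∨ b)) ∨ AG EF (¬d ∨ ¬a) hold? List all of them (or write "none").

{q0, q1, q2, q3, q4, q5}

States satisfying a → AX (d ∨ b): {q0, q1, q2, q4}.
States satisfying AG (a → AX (d ∨ b)): ∅.
States satisfying EF (¬d ∨ ¬a): {q0, q1, q2, q3, q4, q5}.
States satisfying AG EF (¬d ∨ ¬a): {q0, q1, q2, q3, q4, q5}.
States satisfying AG (a → AX (d ∨ b)) ∨ AG EF (¬d ∨ ¬a): {q0, q1, q2, q3, q4, q5}.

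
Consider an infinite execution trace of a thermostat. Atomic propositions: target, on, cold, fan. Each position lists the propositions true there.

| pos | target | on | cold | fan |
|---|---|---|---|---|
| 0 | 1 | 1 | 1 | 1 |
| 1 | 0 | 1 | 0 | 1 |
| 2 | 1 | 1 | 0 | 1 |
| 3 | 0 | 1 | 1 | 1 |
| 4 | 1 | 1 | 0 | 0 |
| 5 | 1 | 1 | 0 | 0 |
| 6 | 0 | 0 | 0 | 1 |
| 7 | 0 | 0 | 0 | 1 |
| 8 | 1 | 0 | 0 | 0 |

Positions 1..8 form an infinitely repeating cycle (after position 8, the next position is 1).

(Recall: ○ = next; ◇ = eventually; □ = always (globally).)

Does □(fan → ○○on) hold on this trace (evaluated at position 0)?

fan → ○○on must hold at every position from 0 onward. It fails at position 6, so □(fan → ○○on) is false.
Positions where fan holds: 0, 1, 2, 3, 6, 7.
Check ○○on at each: 0→ok, 1→ok, 2→ok, 3→ok, 6→fails, 7→ok.

Does not hold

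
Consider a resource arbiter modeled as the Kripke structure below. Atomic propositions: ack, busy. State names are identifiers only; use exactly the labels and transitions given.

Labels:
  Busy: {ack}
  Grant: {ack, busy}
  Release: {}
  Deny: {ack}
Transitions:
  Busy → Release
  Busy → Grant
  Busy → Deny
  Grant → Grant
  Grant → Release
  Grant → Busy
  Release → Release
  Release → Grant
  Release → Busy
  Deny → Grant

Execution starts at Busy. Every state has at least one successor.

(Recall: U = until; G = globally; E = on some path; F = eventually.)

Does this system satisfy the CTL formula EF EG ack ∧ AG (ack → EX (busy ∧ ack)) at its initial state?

States satisfying EG ack: {Busy, Grant, Deny}.
States satisfying EF EG ack: {Busy, Grant, Release, Deny}.
States satisfying ack → EX (busy ∧ ack): {Busy, Grant, Release, Deny}.
States satisfying AG (ack → EX (busy ∧ ack)): {Busy, Grant, Release, Deny}.
States satisfying EF EG ack ∧ AG (ack → EX (busy ∧ ack)): {Busy, Grant, Release, Deny}.
Busy ∈ Sat(EF EG ack ∧ AG (ack → EX (busy ∧ ack))).

Yes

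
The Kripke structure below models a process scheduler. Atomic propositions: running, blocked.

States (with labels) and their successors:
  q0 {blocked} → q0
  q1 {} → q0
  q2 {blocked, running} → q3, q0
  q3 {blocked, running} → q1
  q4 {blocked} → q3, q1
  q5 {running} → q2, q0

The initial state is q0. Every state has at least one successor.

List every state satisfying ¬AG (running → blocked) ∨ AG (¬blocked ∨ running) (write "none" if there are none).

States satisfying running → blocked: {q0, q1, q2, q3, q4}.
States satisfying AG (running → blocked): {q0, q1, q2, q3, q4}.
States satisfying ¬AG (running → blocked): {q5}.
States satisfying ¬blocked ∨ running: {q1, q2, q3, q5}.
States satisfying AG (¬blocked ∨ running): ∅.
States satisfying ¬AG (running → blocked) ∨ AG (¬blocked ∨ running): {q5}.

{q5}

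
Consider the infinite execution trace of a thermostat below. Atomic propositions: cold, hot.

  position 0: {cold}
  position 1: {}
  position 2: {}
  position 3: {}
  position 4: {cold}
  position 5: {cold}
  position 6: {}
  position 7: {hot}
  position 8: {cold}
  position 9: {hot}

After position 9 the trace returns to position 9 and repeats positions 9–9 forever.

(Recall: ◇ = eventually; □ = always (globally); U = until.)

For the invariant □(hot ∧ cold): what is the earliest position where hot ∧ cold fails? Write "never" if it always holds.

0

At position 0 the labels are {cold}, so hot ∧ cold is false there. This is the first violation.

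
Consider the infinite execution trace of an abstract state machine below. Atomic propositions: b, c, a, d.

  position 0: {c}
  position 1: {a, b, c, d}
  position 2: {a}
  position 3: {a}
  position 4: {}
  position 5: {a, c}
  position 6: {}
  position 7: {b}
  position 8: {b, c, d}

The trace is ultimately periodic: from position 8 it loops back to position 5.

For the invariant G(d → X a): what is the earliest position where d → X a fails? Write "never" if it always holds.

never

d → X a holds at every position 0..8, and those are all the positions the trace ever visits, so the invariant G(d → X a) is never violated.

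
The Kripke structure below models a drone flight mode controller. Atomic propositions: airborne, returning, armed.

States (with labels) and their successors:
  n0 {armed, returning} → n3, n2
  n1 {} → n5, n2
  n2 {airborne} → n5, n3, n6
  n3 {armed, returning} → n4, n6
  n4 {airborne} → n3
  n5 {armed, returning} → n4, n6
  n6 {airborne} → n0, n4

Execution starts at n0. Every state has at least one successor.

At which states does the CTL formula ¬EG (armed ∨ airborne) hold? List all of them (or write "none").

States satisfying armed ∨ airborne: {n0, n2, n3, n4, n5, n6}.
States satisfying EG (armed ∨ airborne): {n0, n2, n3, n4, n5, n6}.
States satisfying ¬EG (armed ∨ airborne): {n1}.

{n1}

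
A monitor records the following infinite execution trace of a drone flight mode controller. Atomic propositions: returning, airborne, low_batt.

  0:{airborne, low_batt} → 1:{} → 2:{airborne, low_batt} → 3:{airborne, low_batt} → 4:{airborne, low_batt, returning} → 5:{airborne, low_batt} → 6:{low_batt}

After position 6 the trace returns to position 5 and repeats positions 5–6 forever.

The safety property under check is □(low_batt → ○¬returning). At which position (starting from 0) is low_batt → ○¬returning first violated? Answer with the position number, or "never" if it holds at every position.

3

Check low_batt → ○¬returning at each position in order: 0 ✓, 1 ✓, 2 ✓.
At position 3 the labels are {airborne, low_batt} and the next position 4 has {airborne, low_batt, returning}, so low_batt → ○¬returning is false there. This is the first violation.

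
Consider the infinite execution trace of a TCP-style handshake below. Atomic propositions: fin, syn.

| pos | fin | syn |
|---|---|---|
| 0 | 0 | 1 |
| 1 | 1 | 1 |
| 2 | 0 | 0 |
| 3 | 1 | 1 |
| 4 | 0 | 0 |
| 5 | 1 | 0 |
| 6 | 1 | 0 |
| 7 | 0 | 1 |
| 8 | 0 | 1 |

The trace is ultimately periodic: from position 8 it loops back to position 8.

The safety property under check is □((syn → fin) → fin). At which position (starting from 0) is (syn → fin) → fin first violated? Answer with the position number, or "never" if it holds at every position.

Check (syn → fin) → fin at each position in order: 0 ✓, 1 ✓.
At position 2 the labels are {}, so (syn → fin) → fin is false there. This is the first violation.

2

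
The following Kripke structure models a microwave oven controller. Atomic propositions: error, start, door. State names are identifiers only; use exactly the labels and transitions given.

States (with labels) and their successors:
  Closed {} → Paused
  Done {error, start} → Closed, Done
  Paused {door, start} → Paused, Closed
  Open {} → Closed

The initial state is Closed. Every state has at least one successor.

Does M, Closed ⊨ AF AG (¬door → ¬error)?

Holds

States satisfying AG (¬door → ¬error): {Closed, Paused, Open}.
States satisfying AF AG (¬door → ¬error): {Closed, Paused, Open}.
Closed ∈ Sat(AF AG (¬door → ¬error)).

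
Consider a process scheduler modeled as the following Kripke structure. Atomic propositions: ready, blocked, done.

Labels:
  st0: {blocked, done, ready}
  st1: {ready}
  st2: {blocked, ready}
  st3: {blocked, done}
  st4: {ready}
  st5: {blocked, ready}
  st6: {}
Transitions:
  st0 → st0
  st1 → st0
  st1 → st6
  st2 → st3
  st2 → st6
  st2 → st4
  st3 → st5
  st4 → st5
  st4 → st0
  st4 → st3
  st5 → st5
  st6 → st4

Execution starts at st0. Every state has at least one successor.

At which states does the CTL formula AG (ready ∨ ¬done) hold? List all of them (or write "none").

States satisfying ready ∨ ¬done: {st0, st1, st2, st4, st5, st6}.
States satisfying AG (ready ∨ ¬done): {st0, st5}.

{st0, st5}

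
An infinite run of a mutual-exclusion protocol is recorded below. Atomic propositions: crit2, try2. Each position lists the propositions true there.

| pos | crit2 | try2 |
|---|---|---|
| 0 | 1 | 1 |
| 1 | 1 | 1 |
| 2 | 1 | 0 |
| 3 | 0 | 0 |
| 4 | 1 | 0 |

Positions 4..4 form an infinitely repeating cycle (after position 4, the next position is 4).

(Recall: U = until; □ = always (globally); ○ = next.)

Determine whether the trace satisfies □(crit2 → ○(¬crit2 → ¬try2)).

Yes

crit2 → ○(¬crit2 → ¬try2) holds at every position 0..4, and those are all positions ever visited, so □(crit2 → ○(¬crit2 → ¬try2)) holds.
Positions where crit2 holds: 0, 1, 2, 4.
Check ○(¬crit2 → ¬try2) at each: 0→ok, 1→ok, 2→ok, 4→ok.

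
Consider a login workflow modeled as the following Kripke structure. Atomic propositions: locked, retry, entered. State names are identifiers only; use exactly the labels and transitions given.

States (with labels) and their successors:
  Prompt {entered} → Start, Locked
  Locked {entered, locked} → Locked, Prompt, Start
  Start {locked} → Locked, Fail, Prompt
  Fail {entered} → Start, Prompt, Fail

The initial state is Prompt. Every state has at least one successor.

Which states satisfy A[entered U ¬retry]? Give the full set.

States satisfying entered: {Prompt, Locked, Fail}.
States satisfying ¬retry: {Prompt, Locked, Start, Fail}.
States satisfying A[entered U ¬retry]: {Prompt, Locked, Start, Fail}.

{Prompt, Locked, Start, Fail}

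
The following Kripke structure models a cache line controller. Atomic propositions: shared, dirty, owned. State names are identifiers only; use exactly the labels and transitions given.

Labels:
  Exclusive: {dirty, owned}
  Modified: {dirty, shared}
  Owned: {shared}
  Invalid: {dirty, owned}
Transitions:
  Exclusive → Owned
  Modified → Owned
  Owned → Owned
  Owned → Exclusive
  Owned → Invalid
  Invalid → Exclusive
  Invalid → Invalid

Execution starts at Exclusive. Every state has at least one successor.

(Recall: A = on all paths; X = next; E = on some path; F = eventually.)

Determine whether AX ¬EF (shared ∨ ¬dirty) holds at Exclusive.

No

States satisfying ¬EF (shared ∨ ¬dirty): ∅.
States satisfying AX ¬EF (shared ∨ ¬dirty): ∅.
Exclusive ∉ Sat(AX ¬EF (shared ∨ ¬dirty)).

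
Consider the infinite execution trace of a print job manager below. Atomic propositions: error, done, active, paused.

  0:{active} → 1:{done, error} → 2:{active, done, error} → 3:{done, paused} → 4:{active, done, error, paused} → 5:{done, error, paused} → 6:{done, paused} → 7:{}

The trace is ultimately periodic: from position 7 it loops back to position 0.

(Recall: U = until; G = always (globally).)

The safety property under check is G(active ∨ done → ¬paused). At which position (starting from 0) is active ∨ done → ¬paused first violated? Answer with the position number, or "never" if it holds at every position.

Check active ∨ done → ¬paused at each position in order: 0 ✓, 1 ✓, 2 ✓.
At position 3 the labels are {done, paused}, so active ∨ done → ¬paused is false there. This is the first violation.

3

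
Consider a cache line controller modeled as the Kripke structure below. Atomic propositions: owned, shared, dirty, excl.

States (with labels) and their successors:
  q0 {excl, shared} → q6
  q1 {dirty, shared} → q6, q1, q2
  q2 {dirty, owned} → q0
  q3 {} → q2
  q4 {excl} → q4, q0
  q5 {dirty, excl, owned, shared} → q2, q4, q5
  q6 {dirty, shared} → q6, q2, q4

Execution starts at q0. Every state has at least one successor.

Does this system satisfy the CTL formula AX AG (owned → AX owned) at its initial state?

No

States satisfying AG (owned → AX owned): ∅.
States satisfying AX AG (owned → AX owned): ∅.
q0 ∉ Sat(AX AG (owned → AX owned)).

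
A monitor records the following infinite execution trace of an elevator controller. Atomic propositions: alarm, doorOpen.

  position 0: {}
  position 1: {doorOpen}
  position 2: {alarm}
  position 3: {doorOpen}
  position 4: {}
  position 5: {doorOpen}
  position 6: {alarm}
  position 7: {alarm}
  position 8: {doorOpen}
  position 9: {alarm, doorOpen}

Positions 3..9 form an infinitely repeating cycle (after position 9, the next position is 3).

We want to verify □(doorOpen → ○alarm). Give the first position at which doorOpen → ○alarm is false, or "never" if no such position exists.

3

Check doorOpen → ○alarm at each position in order: 0 ✓, 1 ✓, 2 ✓.
At position 3 the labels are {doorOpen} and the next position 4 has {}, so doorOpen → ○alarm is false there. This is the first violation.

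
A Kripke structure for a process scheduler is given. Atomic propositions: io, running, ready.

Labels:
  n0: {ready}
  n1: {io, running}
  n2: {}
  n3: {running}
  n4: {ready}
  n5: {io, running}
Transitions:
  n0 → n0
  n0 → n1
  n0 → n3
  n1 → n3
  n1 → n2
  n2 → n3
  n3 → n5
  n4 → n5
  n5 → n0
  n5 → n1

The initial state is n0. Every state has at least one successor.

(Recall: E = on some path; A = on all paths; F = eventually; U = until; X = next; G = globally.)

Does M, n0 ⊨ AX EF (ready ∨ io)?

Satisfied

States satisfying EF (ready ∨ io): {n0, n1, n2, n3, n4, n5}.
States satisfying AX EF (ready ∨ io): {n0, n1, n2, n3, n4, n5}.
n0 ∈ Sat(AX EF (ready ∨ io)).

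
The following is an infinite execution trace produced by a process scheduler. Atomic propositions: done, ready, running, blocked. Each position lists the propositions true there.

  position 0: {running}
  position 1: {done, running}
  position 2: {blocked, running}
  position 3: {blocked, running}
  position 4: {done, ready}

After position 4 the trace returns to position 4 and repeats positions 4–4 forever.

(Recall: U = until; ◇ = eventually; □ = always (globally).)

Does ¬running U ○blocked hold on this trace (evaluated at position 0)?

Walking from position 0: at position 0, ○blocked has not yet held and ¬running fails, so ¬running U ○blocked is false.

Does not hold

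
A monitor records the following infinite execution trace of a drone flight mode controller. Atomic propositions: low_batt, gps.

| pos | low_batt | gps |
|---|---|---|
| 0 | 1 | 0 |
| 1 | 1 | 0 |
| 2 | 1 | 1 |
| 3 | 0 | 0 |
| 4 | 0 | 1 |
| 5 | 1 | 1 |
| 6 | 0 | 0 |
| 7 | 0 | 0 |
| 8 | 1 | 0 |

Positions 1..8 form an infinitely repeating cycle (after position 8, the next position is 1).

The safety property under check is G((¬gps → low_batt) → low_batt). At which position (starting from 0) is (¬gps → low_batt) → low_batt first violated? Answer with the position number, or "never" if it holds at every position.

Check (¬gps → low_batt) → low_batt at each position in order: 0 ✓, 1 ✓, 2 ✓, 3 ✓.
At position 4 the labels are {gps}, so (¬gps → low_batt) → low_batt is false there. This is the first violation.

4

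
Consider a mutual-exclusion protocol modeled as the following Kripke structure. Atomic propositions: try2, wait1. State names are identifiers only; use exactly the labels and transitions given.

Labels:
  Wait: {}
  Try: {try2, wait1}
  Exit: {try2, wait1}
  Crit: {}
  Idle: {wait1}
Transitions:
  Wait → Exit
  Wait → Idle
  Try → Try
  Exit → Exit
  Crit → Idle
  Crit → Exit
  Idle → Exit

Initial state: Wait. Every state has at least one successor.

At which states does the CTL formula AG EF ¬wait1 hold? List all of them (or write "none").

none

States satisfying EF ¬wait1: {Wait, Crit}.
States satisfying AG EF ¬wait1: ∅.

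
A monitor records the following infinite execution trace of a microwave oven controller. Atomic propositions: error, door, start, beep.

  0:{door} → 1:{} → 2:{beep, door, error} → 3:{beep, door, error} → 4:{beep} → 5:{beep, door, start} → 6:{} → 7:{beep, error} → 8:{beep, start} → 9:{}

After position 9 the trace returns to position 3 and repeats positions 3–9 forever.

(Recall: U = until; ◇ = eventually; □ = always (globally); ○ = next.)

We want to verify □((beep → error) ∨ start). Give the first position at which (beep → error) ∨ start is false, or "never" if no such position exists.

Check (beep → error) ∨ start at each position in order: 0 ✓, 1 ✓, 2 ✓, 3 ✓.
At position 4 the labels are {beep}, so (beep → error) ∨ start is false there. This is the first violation.

4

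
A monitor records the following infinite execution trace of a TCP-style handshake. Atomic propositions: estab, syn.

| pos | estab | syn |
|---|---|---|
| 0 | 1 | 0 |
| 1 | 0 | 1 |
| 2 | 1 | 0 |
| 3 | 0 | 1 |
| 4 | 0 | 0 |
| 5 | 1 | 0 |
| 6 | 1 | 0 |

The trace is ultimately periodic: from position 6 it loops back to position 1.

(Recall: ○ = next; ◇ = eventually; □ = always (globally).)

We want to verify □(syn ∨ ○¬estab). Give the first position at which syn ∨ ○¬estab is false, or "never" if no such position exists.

Check syn ∨ ○¬estab at each position in order: 0 ✓, 1 ✓, 2 ✓, 3 ✓.
At position 4 the labels are {} and the next position 5 has {estab}, so syn ∨ ○¬estab is false there. This is the first violation.

4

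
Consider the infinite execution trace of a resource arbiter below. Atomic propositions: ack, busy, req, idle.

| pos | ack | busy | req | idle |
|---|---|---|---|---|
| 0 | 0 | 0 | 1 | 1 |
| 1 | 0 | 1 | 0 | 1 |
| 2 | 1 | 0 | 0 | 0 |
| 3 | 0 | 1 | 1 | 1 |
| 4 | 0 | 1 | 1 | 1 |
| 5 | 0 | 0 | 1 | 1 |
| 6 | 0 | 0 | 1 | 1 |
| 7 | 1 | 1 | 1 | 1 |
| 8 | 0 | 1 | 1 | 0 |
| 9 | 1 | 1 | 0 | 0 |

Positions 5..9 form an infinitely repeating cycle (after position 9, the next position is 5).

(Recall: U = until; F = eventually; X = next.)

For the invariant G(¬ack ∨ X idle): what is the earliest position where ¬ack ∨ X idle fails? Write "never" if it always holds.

Check ¬ack ∨ X idle at each position in order: 0 ✓, 1 ✓, 2 ✓, 3 ✓, 4 ✓, 5 ✓, 6 ✓.
At position 7 the labels are {ack, busy, idle, req} and the next position 8 has {busy, req}, so ¬ack ∨ X idle is false there. This is the first violation.

7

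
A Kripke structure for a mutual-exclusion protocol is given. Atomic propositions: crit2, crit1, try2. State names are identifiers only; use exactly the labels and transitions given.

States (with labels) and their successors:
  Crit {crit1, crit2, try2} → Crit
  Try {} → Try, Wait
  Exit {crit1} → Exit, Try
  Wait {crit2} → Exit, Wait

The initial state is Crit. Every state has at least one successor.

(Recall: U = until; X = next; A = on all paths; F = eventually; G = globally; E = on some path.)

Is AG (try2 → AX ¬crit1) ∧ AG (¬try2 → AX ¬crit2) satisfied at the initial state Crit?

Does not hold

States satisfying try2 → AX ¬crit1: {Try, Exit, Wait}.
States satisfying AG (try2 → AX ¬crit1): {Try, Exit, Wait}.
States satisfying ¬try2 → AX ¬crit2: {Crit, Exit}.
States satisfying AG (¬try2 → AX ¬crit2): {Crit}.
States satisfying AG (try2 → AX ¬crit1) ∧ AG (¬try2 → AX ¬crit2): ∅.
Crit ∉ Sat(AG (try2 → AX ¬crit1) ∧ AG (¬try2 → AX ¬crit2)).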